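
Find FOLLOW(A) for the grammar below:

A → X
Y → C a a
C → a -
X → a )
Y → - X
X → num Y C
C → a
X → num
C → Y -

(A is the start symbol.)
{ $ }

To compute FOLLOW(A), find every occurrence of A on a right-hand side N → α A β: add FIRST(β) \ {ε}, and if β is empty or nullable also add FOLLOW(N). Iterate to a fixed point.

A is the start symbol, so $ ∈ FOLLOW(A).
A does not occur on any right-hand side.

Taking the union: FOLLOW(A) = { $ }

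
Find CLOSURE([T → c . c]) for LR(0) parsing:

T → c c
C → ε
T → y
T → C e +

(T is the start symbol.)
{ [T → c . c] }

Start with: [T → c . c]
The dot precedes the terminal c, so nothing is added.

CLOSURE = { [T → c . c] }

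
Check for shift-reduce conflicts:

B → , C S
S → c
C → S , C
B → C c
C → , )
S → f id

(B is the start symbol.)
No shift-reduce conflicts

Augment with B' → B and build the canonical LR(0) collection (I0 = CLOSURE({[B' → . B]}), then GOTO on every symbol after a dot until no new states appear). It has 15 states:
  I0: { [B → . , C S], [B → . C c], [B' → . B], [C → . , )], [C → . S , C], [S → . c], [S → . f id] }  — shift
  I1: { [B → , . C S], [C → , . )], [C → . , )], [C → . S , C], [S → . c], [S → . f id] }  — shift
  I2: { [B' → B .] }  — accept
  I3: { [B → C . c] }  — shift
  I4: { [C → S . , C] }  — shift
  I5: { [S → c .] }  — reduce
  I6: { [S → f . id] }  — shift
  I7: { [S → f id .] }  — reduce
  I8: { [C → . , )], [C → . S , C], [C → S , . C], [S → . c], [S → . f id] }  — shift
  I9: { [C → , . )] }  — shift
  I10: { [C → S , C .] }  — reduce
  I11: { [C → , ) .] }  — reduce
  I12: { [B → C c .] }  — reduce
  I13: { [B → , C . S], [S → . c], [S → . f id] }  — shift
  I14: { [B → , C S .] }  — reduce

No state contains both a complete item and a shift item.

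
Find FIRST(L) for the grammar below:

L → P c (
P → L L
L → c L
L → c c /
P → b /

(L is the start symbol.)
{ 'b', 'c' }

FIRST sets of the other non-terminals involved (by the same procedure, iterated to a fixed point):
  FIRST(P) = { 'b', 'c' }

From L → P c (:
  - P is a non-terminal: add FIRST(P) \ {ε} = { 'b', 'c' }
    P is not nullable, so stop
From L → c L:
  - c is a terminal: add 'c' and stop
From L → c c /:
  - c is a terminal: add 'c' and stop

Collecting: FIRST(L) = { 'b', 'c' }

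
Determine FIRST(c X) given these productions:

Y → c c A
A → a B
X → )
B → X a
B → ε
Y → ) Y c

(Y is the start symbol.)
{ 'c' }

To compute FIRST(c X), process the symbols left to right:
Symbol c is a terminal. Add 'c' and stop.
FIRST(c X) = { 'c' }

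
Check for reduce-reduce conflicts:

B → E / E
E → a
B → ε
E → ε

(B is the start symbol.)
Yes — I0: [B → .] vs [E → .]

A reduce-reduce conflict occurs when an LR(0) state has two complete items [A → α .] and [B → β .] — both call for a reduction, and with no lookahead the parser cannot choose between them.

Augment with B' → B and build the canonical LR(0) collection (I0 = CLOSURE({[B' → . B]}), then GOTO on every symbol after a dot until no new states appear). It has 6 states:
  I0: { [B → . E / E], [B → .], [B' → . B], [E → . a], [E → .] }  — shift, 2 reduces
  I1: { [B' → B .] }  — accept
  I2: { [B → E . / E] }  — shift
  I3: { [E → a .] }  — reduce
  I4: { [B → E / . E], [E → . a], [E → .] }  — shift, reduce
  I5: { [B → E / E .] }  — reduce

I0 contains complete items [B → .], [E → .] — reduce-reduce conflict.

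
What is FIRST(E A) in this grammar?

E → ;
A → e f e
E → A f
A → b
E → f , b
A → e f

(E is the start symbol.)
{ ';', 'b', 'e', 'f' }

FIRST sets of the non-terminals involved (from the grammar, by fixed-point iteration):
  FIRST(E) = { ';', 'b', 'e', 'f' }

To compute FIRST(E A), process the symbols left to right:
Symbol E is a non-terminal. Add FIRST(E) \ {ε} = { ';', 'b', 'e', 'f' }
E is not nullable (ε ∉ FIRST(E)), so stop here.
FIRST(E A) = { ';', 'b', 'e', 'f' }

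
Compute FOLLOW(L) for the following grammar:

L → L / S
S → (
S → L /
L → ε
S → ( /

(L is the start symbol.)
{ $, '/' }

To compute FOLLOW(L), find every occurrence of L on a right-hand side N → α L β: add FIRST(β) \ {ε}, and if β is empty or nullable also add FOLLOW(N). Iterate to a fixed point.

L is the start symbol, so $ ∈ FOLLOW(L).
In L → L / S: L is followed by '/' S, add FIRST('/' S) \ {ε} = { '/' }
In S → L /: L is followed by '/', add FIRST('/') \ {ε} = { '/' }

Taking the union: FOLLOW(L) = { $, '/' }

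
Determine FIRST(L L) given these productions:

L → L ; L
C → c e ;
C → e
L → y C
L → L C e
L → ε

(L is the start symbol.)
FIRST sets of the non-terminals involved (from the grammar, by fixed-point iteration):
  FIRST(L) = { ';', 'c', 'e', 'y', ε }

To compute FIRST(L L), process the symbols left to right:
Symbol L is a non-terminal. Add FIRST(L) \ {ε} = { ';', 'c', 'e', 'y' }
L is nullable (ε ∈ FIRST(L)), continue to the next symbol.
Symbol L is a non-terminal. Add FIRST(L) \ {ε} = { ';', 'c', 'e', 'y' }
L is nullable (ε ∈ FIRST(L)), continue to the next symbol.
All symbols are nullable, so ε is in the result.
FIRST(L L) = { ';', 'c', 'e', 'y', ε }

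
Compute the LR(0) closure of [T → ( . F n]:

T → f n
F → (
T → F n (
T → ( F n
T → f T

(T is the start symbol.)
To compute CLOSURE, for each item [A → α.Bβ] where B is a non-terminal, add [B → .γ] for all productions B → γ; repeat for the newly added items until nothing changes.

Start with: [T → ( . F n]
  [T → ( . F n] has the dot before F: add [F → . (]
No further items can be added.

CLOSURE = { [F → . (], [T → ( . F n] }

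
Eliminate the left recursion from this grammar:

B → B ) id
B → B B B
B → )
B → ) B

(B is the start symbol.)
B → ) B'
B → ) B B'
B' → ) id B'
B' → B B B'
B' → ε

B is directly left-recursive. The standard transformation for
  A → A α₁ | ... | A α_m | β₁ | ... | β_n
is
  A  → β₁ A' | ... | β_n A'
  A' → α₁ A' | ... | α_m A' | ε

B → ) becomes B → ) B'
B → ) B becomes B → ) B B'
B → B ) id becomes B' → ) id B'
B → B B B becomes B' → B B B'
Add B' → ε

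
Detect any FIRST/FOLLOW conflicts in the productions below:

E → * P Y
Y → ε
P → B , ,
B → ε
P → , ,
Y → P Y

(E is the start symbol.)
No FIRST/FOLLOW conflicts.

A FIRST/FOLLOW conflict occurs when a non-terminal N has a nullable alternative N → β (β ⇒* ε) and another alternative N → α with FIRST(α) ∩ FOLLOW(N) ≠ ∅: on such a lookahead the parser cannot decide between expanding α and letting N vanish via β.

Nullable non-terminals: B, Y.
FIRST sets used below: FIRST(P) = { ',' }
B has a nullable alternative but only one production, so nothing to check.

Y: nullable alternative(s) Y → ε; FOLLOW(Y) = { $ }
  Y → ε: FIRST \ {ε} = { } — this is the only nullable alternative, skip
  Y → P Y: FIRST \ {ε} = { ',' } — disjoint from FOLLOW(Y)

E, P have no nullable alternative, so no FIRST/FOLLOW check is needed there.

No FIRST/FOLLOW conflicts found.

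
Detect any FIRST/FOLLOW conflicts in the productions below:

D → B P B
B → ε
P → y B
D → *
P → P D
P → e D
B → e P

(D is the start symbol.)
A FIRST/FOLLOW conflict occurs when a non-terminal N has a nullable alternative N → β (β ⇒* ε) and another alternative N → α with FIRST(α) ∩ FOLLOW(N) ≠ ∅: on such a lookahead the parser cannot decide between expanding α and letting N vanish via β.

Nullable non-terminals: B.

B: nullable alternative(s) B → ε; FOLLOW(B) = { $, '*', 'e', 'y' }
  B → ε: FIRST \ {ε} = { } — this is the only nullable alternative, skip
  B → e P: FIRST \ {ε} = { 'e' } — overlaps FOLLOW(B) on { 'e' }: CONFLICT

D, P have no nullable alternative, so no FIRST/FOLLOW check is needed there.

So the grammar has 1 FIRST/FOLLOW conflict (marked CONFLICT above).

Answer: Yes. B → e P with FOLLOW(B) on { 'e' }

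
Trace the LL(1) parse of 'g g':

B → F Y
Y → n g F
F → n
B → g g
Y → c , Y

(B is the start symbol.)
Stack is shown with the top on the left.

Stack  Input  Action
--------------------
B $    g g $  output B → g g
g g $  g g $  match 'g'
g $    g $    match 'g'
$      $      accept

The string is accepted.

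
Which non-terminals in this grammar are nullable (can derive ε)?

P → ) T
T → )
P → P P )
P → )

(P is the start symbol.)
A non-terminal is nullable if it can derive ε (the empty string): either it has an ε-production, or it has a production whose right-hand side consists entirely of nullable non-terminals.

There are no ε-productions, so no non-terminal can derive ε.
No non-terminals are nullable.

Answer: None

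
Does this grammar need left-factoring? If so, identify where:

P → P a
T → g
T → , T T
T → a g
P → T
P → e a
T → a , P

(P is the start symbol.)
Yes, T has productions with common prefix 'a'

Left-factoring is needed when two productions for the same non-terminal
share a common prefix on the right-hand side.

Productions for P:
  P → P a
  P → T
  P → e a
Productions for T:
  T → g
  T → , T T
  T → a g
  T → a , P

Found common prefix 'a' in productions for T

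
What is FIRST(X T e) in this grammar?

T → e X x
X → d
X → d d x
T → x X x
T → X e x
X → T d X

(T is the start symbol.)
FIRST sets of the non-terminals involved (from the grammar, by fixed-point iteration):
  FIRST(X) = { 'd', 'e', 'x' }

To compute FIRST(X T e), process the symbols left to right:
Symbol X is a non-terminal. Add FIRST(X) \ {ε} = { 'd', 'e', 'x' }
X is not nullable (ε ∉ FIRST(X)), so stop here.
FIRST(X T e) = { 'd', 'e', 'x' }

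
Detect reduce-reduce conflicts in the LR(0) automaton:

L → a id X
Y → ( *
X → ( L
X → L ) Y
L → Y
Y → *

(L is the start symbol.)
A reduce-reduce conflict occurs when an LR(0) state has two complete items [A → α .] and [B → β .] — both call for a reduction, and with no lookahead the parser cannot choose between them.

Augment with L' → L and build the canonical LR(0) collection (I0 = CLOSURE({[L' → . L]}), then GOTO on every symbol after a dot until no new states appear). It has 15 states:
  I0: { [L → . Y], [L → . a id X], [L' → . L], [Y → . ( *], [Y → . *] }  — shift
  I1: { [Y → ( . *] }  — shift
  I2: { [Y → * .] }  — reduce
  I3: { [L' → L .] }  — accept
  I4: { [L → Y .] }  — reduce
  I5: { [L → a . id X] }  — shift
  I6: { [L → . Y], [L → . a id X], [L → a id . X], [X → . ( L], [X → . L ) Y], [Y → . ( *], [Y → . *] }  — shift
  I7: { [L → . Y], [L → . a id X], [X → ( . L], [Y → ( . *], [Y → . ( *], [Y → . *] }  — shift
  I8: { [X → L . ) Y] }  — shift
  I9: { [L → a id X .] }  — reduce
  I10: { [X → L ) . Y], [Y → . ( *], [Y → . *] }  — shift
  I11: { [X → L ) Y .] }  — reduce
  I12: { [Y → ( * .], [Y → * .] }  — 2 reduces
  I13: { [X → ( L .] }  — reduce
  I14: { [Y → ( * .] }  — reduce

I12 contains complete items [Y → ( * .], [Y → * .] — reduce-reduce conflict.

Answer: Yes — I12: [Y → ( * .] vs [Y → * .]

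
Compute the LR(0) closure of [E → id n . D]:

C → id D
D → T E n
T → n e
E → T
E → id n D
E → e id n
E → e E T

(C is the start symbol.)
{ [D → . T E n], [E → id n . D], [T → . n e] }

Start with: [E → id n . D]
  [E → id n . D] has the dot before D: add [D → . T E n]
  [D → . T E n] has the dot before T: add [T → . n e]
No further items can be added.

CLOSURE = { [D → . T E n], [E → id n . D], [T → . n e] }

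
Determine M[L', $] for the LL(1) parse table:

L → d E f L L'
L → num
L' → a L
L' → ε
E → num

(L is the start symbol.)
To find M[L', $], we find productions for L' where $ is in the predict set (PREDICT(N → α) = (FIRST(α) \ {ε}) ∪ (FOLLOW(N) if α ⇒* ε)).

Relevant sets:
  FOLLOW(L') = { $, 'a' }

L' → a L: PREDICT = { 'a' }
L' → ε: PREDICT = { $, 'a' }
  $ is in predict set, so this production goes in M[L', $]

M[L', $] = L' → ε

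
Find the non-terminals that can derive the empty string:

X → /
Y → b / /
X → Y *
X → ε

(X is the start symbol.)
A non-terminal is nullable if it can derive ε (the empty string): either it has an ε-production, or it has a production whose right-hand side consists entirely of nullable non-terminals.

ε-productions: X → ε
So X is immediately nullable.
No further non-terminal can be added: every production for the remaining non-terminals contains a terminal or a non-nullable non-terminal.
Nullable = { 'X' }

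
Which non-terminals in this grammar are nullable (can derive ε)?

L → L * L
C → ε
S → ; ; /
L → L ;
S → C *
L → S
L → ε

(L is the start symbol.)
{ 'C', 'L' }

A non-terminal is nullable if it can derive ε (the empty string): either it has an ε-production, or it has a production whose right-hand side consists entirely of nullable non-terminals.

ε-productions: C → ε, L → ε
So C, L are immediately nullable.
No further non-terminal can be added: every production for the remaining non-terminals contains a terminal or a non-nullable non-terminal.
Nullable = { 'C', 'L' }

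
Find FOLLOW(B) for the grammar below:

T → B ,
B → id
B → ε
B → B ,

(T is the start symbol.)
{ ',' }

In T → B ,: B is followed by ',', add FIRST(',') \ {ε} = { ',' }
In B → B ,: B is followed by ',', add FIRST(',') \ {ε} = { ',' }

Taking the union: FOLLOW(B) = { ',' }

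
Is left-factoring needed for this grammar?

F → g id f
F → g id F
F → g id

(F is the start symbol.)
Left-factoring is needed when two productions for the same non-terminal
share a common prefix on the right-hand side.

Productions for F:
  F → g id f
  F → g id F
  F → g id

Found common prefix 'g id' in productions for F

Answer: Yes, F has productions with common prefix 'g id'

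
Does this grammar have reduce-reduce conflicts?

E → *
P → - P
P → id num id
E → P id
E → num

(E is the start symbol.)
No reduce-reduce conflicts

A reduce-reduce conflict occurs when an LR(0) state has two complete items [A → α .] and [B → β .] — both call for a reduction, and with no lookahead the parser cannot choose between them.

Augment with E' → E and build the canonical LR(0) collection (I0 = CLOSURE({[E' → . E]}), then GOTO on every symbol after a dot until no new states appear). It has 11 states:
  I0: { [E → . *], [E → . P id], [E → . num], [E' → . E], [P → . - P], [P → . id num id] }  — shift
  I1: { [E → * .] }  — reduce
  I2: { [P → - . P], [P → . - P], [P → . id num id] }  — shift
  I3: { [E' → E .] }  — accept
  I4: { [E → P . id] }  — shift
  I5: { [P → id . num id] }  — shift
  I6: { [E → num .] }  — reduce
  I7: { [P → id num . id] }  — shift
  I8: { [P → id num id .] }  — reduce
  I9: { [E → P id .] }  — reduce
  I10: { [P → - P .] }  — reduce

No state contains more than one complete item.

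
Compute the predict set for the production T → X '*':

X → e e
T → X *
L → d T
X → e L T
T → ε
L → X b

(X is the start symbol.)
PREDICT(T → X '*') = (FIRST(RHS) \ {ε}) ∪ (FOLLOW(T) if ε ∈ FIRST(RHS), i.e. RHS ⇒* ε)
FIRST(X) = { 'e' }
FIRST(X '*') = { 'e' }
ε ∉ FIRST(X '*'), so FOLLOW(T) is not added.
PREDICT(T → X '*') = { 'e' }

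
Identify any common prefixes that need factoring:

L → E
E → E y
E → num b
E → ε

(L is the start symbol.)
Left-factoring is needed when two productions for the same non-terminal
share a common prefix on the right-hand side.

Productions for E:
  E → E y
  E → num b
  E → ε

No common prefixes found.

Answer: No, left-factoring is not needed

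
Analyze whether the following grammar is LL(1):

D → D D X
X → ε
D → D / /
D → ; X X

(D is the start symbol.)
Relevant sets:
  FIRST(D) = { ';' }

For D:
  PREDICT(D → D D X) = { ';' }
  PREDICT(D → D '/' '/') = { ';' }
  PREDICT(D → ';' X X) = { ';' }
X has a single production, so nothing to check there.

Conflict found: Predict set conflict for D: { ';' }
The grammar is NOT LL(1).

Answer: No. Predict set conflict for D: { ';' }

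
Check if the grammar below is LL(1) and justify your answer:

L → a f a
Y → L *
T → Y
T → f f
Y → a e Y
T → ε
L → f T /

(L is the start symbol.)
No. Predict set conflict for Y: { 'a' }

A grammar is LL(1) if for each non-terminal N with multiple productions, the predict sets of those productions are pairwise disjoint, where PREDICT(N → α) = (FIRST(α) \ {ε}) ∪ (FOLLOW(N) if α ⇒* ε).

Relevant sets:
  FIRST(L) = { 'a', 'f' }
  FIRST(Y) = { 'a', 'f' }
  FOLLOW(T) = { '/' }

For L:
  PREDICT(L → a f a) = { 'a' }
  PREDICT(L → f T '/') = { 'f' }
For Y:
  PREDICT(Y → L '*') = { 'a', 'f' }
  PREDICT(Y → a e Y) = { 'a' }
For T:
  PREDICT(T → Y) = { 'a', 'f' }
  PREDICT(T → f f) = { 'f' }
  PREDICT(T → ε) = { '/' }

Conflict found: Predict set conflict for Y: { 'a' }
The grammar is NOT LL(1).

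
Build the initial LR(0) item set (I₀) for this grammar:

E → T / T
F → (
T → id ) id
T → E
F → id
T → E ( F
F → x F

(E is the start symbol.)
{ [E → . T / T], [E' → . E], [T → . E ( F], [T → . E], [T → . id ) id] }

First, augment the grammar with E' → E
I₀ = CLOSURE({ [E' → . E] }):
  [E' → . E] has the dot before E: add [E → . T / T]
  [E → . T / T] has the dot before T: add [T → . id ) id], [T → . E], [T → . E ( F]
No further items can be added.

I₀ = { [E → . T / T], [E' → . E], [T → . E ( F], [T → . E], [T → . id ) id] }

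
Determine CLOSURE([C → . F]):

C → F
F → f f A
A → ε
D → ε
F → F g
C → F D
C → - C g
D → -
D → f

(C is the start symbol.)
{ [C → . F], [F → . F g], [F → . f f A] }

To compute CLOSURE, for each item [A → α.Bβ] where B is a non-terminal, add [B → .γ] for all productions B → γ; repeat for the newly added items until nothing changes.

Start with: [C → . F]
  [C → . F] has the dot before F: add [F → . f f A], [F → . F g]
No further items can be added.

CLOSURE = { [C → . F], [F → . F g], [F → . f f A] }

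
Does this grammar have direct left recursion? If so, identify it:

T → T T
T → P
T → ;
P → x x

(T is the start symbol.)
Yes, T is left-recursive

Direct left recursion occurs when N → N α for some non-terminal N (the right-hand side begins with the left-hand side itself).

T → T T: LEFT RECURSIVE (starts with T)
T → P: starts with P
T → ;: starts with ';'
P → x x: starts with x

The grammar has direct left recursion on: T.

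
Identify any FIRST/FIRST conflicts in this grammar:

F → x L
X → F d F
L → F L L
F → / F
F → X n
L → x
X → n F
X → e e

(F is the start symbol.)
Yes. F → x L / F → X n on { 'x' }; F → '/' F / F → X n on { '/' }; X → F d F / X → n F on { 'n' }; X → F d F / X → e e on { 'e' }; L → F L L / L → x on { 'x' }

A FIRST/FIRST conflict occurs when two productions N → α and N → β for the same non-terminal have FIRST(α) ∩ FIRST(β) ≠ ∅ (with ε ∈ FIRST of a nullable right-hand side, so two nullable alternatives also conflict).

FIRST sets of the non-terminals at (or reachable through a nullable prefix from) the front of some alternative:
  FIRST(X) = { '/', 'e', 'n', 'x' }
  FIRST(F) = { '/', 'e', 'n', 'x' }

Productions for F:
  F → x L: FIRST = { 'x' }
  F → / F: FIRST = { '/' }
  F → X n: FIRST = { '/', 'e', 'n', 'x' }
Productions for X:
  X → F d F: FIRST = { '/', 'e', 'n', 'x' }
  X → n F: FIRST = { 'n' }
  X → e e: FIRST = { 'e' }
Productions for L:
  L → F L L: FIRST = { '/', 'e', 'n', 'x' }
  L → x: FIRST = { 'x' }

Conflict for F: F → x L and F → X n
  Overlap: { 'x' }
Conflict for F: F → / F and F → X n
  Overlap: { '/' }
Conflict for X: X → F d F and X → n F
  Overlap: { 'n' }
Conflict for X: X → F d F and X → e e
  Overlap: { 'e' }
Conflict for L: L → F L L and L → x
  Overlap: { 'x' }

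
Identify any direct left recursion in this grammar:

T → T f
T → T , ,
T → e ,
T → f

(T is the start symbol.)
Yes, T is left-recursive

Direct left recursion occurs when N → N α for some non-terminal N (the right-hand side begins with the left-hand side itself).

T → T f: LEFT RECURSIVE (starts with T)
T → T , ,: LEFT RECURSIVE (starts with T)
T → e ,: starts with e
T → f: starts with f

The grammar has direct left recursion on: T.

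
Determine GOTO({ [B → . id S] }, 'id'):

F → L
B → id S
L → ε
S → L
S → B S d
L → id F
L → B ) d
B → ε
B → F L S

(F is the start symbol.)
{ [B → . F L S], [B → . id S], [B → .], [B → id . S], [F → . L], [L → . B ) d], [L → . id F], [L → .], [S → . B S d], [S → . L] }

GOTO(I, 'id') = CLOSURE({ [A → αX.β] : [A → α.Xβ] ∈ I, X = 'id' })

Items with dot before 'id', with the dot advanced:
  [B → . id S] → [B → id . S]
Closure of the advanced items:
  [B → id . S] has the dot before S: add [S → . L], [S → . B S d]
  [S → . L] has the dot before L: add [L → .], [L → . id F], [L → . B ) d]
  [S → . B S d] has the dot before B: add [B → . id S], [B → .], [B → . F L S]
  [B → . F L S] has the dot before F: add [F → . L]

GOTO = { [B → . F L S], [B → . id S], [B → .], [B → id . S], [F → . L], [L → . B ) d], [L → . id F], [L → .], [S → . B S d], [S → . L] }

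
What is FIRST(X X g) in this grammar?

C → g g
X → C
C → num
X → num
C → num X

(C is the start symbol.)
FIRST sets of the non-terminals involved (from the grammar, by fixed-point iteration):
  FIRST(X) = { 'g', 'num' }

To compute FIRST(X X g), process the symbols left to right:
Symbol X is a non-terminal. Add FIRST(X) \ {ε} = { 'g', 'num' }
X is not nullable (ε ∉ FIRST(X)), so stop here.
FIRST(X X g) = { 'g', 'num' }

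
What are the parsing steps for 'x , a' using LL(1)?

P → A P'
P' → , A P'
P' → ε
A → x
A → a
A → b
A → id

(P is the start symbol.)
LL(1) parsing maintains a stack (initially the start symbol over $) and the input. At each step: if the stack top is a terminal, match it against the current input token; if it is a non-terminal N, replace it with the RHS of M[N, lookahead] (the unique production whose predict set contains the lookahead).

Stack is shown with the top on the left.

Stack     Input    Action
-------------------------
P $       x , a $  output P → A P'
A P' $    x , a $  output A → x
x P' $    x , a $  match 'x'
P' $      , a $    output P' → , A P'
, A P' $  , a $    match ','
A P' $    a $      output A → a
a P' $    a $      match 'a'
P' $      $        output P' → ε
$         $        accept

The string is accepted.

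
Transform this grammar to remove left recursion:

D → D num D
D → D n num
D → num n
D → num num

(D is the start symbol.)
D → num n D'
D → num num D'
D' → num D D'
D' → n num D'
D' → ε

D is directly left-recursive. The standard transformation for
  A → A α₁ | ... | A α_m | β₁ | ... | β_n
is
  A  → β₁ A' | ... | β_n A'
  A' → α₁ A' | ... | α_m A' | ε

D → num n becomes D → num n D'
D → num num becomes D → num num D'
D → D num D becomes D' → num D D'
D → D n num becomes D' → n num D'
Add D' → ε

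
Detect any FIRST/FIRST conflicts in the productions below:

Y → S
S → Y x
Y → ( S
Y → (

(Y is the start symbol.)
A FIRST/FIRST conflict occurs when two productions N → α and N → β for the same non-terminal have FIRST(α) ∩ FIRST(β) ≠ ∅ (with ε ∈ FIRST of a nullable right-hand side, so two nullable alternatives also conflict).

FIRST sets of the non-terminals at (or reachable through a nullable prefix from) the front of some alternative:
  FIRST(S) = { '(' }

Productions for Y:
  Y → S: FIRST = { '(' }
  Y → ( S: FIRST = { '(' }
  Y → (: FIRST = { '(' }
S has only one production, so no FIRST/FIRST conflict is possible there.

Conflict for Y: Y → S and Y → ( S
  Overlap: { '(' }
Conflict for Y: Y → S and Y → (
  Overlap: { '(' }
Conflict for Y: Y → ( S and Y → (
  Overlap: { '(' }

Answer: Yes. Y → S / Y → '(' S on { '(' }; Y → S / Y → '(' on { '(' }; Y → '(' S / Y → '(' on { '(' }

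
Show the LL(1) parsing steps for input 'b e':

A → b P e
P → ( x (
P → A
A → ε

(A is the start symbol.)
LL(1) parsing maintains a stack (initially the start symbol over $) and the input. At each step: if the stack top is a terminal, match it against the current input token; if it is a non-terminal N, replace it with the RHS of M[N, lookahead] (the unique production whose predict set contains the lookahead).

Stack is shown with the top on the left.

Stack    Input  Action
----------------------
A $      b e $  output A → b P e
b P e $  b e $  match 'b'
P e $    e $    output P → A
A e $    e $    output A → ε
e $      e $    match 'e'
$        $      accept

The string is accepted.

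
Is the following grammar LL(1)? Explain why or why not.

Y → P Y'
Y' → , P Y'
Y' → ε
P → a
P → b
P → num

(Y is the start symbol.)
A grammar is LL(1) if for each non-terminal N with multiple productions, the predict sets of those productions are pairwise disjoint, where PREDICT(N → α) = (FIRST(α) \ {ε}) ∪ (FOLLOW(N) if α ⇒* ε).

Relevant sets:
  FOLLOW(Y') = { $ }

For Y':
  PREDICT(Y' → ',' P Y') = { ',' }
  PREDICT(Y' → ε) = { $ }
For P:
  PREDICT(P → a) = { 'a' }
  PREDICT(P → b) = { 'b' }
  PREDICT(P → num) = { 'num' }
Y has a single production, so nothing to check there.

All predict sets are disjoint. The grammar IS LL(1).

Answer: Yes, the grammar is LL(1).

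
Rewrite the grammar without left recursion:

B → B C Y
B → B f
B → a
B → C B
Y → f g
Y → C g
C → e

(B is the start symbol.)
B is directly left-recursive. The standard transformation for
  A → A α₁ | ... | A α_m | β₁ | ... | β_n
is
  A  → β₁ A' | ... | β_n A'
  A' → α₁ A' | ... | α_m A' | ε

B → a becomes B → a B'
B → C B becomes B → C B B'
B → B C Y becomes B' → C Y B'
B → B f becomes B' → f B'
Add B' → ε

Productions for other non-terminals are unchanged:
  Y → f g
  Y → C g
  C → e

Resulting grammar:
B → a B'
B → C B B'
B' → C Y B'
B' → f B'
B' → ε
Y → f g
Y → C g
C → e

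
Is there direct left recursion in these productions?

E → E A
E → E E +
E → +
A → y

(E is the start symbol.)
Yes, E is left-recursive

E → E A: LEFT RECURSIVE (starts with E)
E → E E +: LEFT RECURSIVE (starts with E)
E → +: starts with '+'
A → y: starts with y

The grammar has direct left recursion on: E.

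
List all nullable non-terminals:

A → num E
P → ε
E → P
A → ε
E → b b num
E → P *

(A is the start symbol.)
{ 'A', 'E', 'P' }

ε-productions: P → ε, A → ε
So P, A are immediately nullable.
E → P: every symbol on the right is nullable, so E is nullable too.
Every non-terminal is now nullable.
Nullable = { 'A', 'E', 'P' }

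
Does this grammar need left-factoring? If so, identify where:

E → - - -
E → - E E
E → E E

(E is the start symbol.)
Left-factoring is needed when two productions for the same non-terminal
share a common prefix on the right-hand side.

Productions for E:
  E → - - -
  E → - E E
  E → E E

Found common prefix '-' in productions for E

Answer: Yes, E has productions with common prefix '-'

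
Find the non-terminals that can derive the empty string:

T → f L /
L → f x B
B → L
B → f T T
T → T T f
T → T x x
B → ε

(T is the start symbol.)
{ 'B' }

ε-productions: B → ε
So B is immediately nullable.
No further non-terminal can be added: every production for the remaining non-terminals contains a terminal or a non-nullable non-terminal.
Nullable = { 'B' }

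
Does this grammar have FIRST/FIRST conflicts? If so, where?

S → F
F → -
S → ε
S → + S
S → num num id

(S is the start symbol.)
No FIRST/FIRST conflicts.

A FIRST/FIRST conflict occurs when two productions N → α and N → β for the same non-terminal have FIRST(α) ∩ FIRST(β) ≠ ∅ (with ε ∈ FIRST of a nullable right-hand side, so two nullable alternatives also conflict).

FIRST sets of the non-terminals at (or reachable through a nullable prefix from) the front of some alternative:
  FIRST(F) = { '-' }

Productions for S:
  S → F: FIRST = { '-' }
  S → ε: FIRST = { ε }
  S → + S: FIRST = { '+' }
  S → num num id: FIRST = { 'num' }
F has only one production, so no FIRST/FIRST conflict is possible there.

All alternatives of each non-terminal have pairwise disjoint FIRST sets.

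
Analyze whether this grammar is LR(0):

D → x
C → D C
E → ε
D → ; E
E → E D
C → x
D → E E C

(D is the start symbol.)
No. Shift-reduce conflict between [E → .] and [D → . ; E]

A grammar is LR(0) if no state in the canonical LR(0) collection has:
  - both a shift item (dot before a terminal) and a complete item (shift-reduce conflict), or
  - two or more complete items (reduce-reduce conflict; the accept item [D' → D .] counts as a complete item here).

Augment with D' → D and build the canonical LR(0) collection (I0 = CLOSURE({[D' → . D]}), then GOTO on every symbol after a dot until no new states appear). It has 13 states:
  I0: { [D → . ; E], [D → . E E C], [D → . x], [D' → . D], [E → . E D], [E → .] }  — shift, reduce
  I1: { [D → ; . E], [E → . E D], [E → .] }  — reduce
  I2: { [D' → D .] }  — accept
  I3: { [D → . ; E], [D → . E E C], [D → . x], [D → E . E C], [E → . E D], [E → .], [E → E . D] }  — shift, reduce
  I4: { [D → x .] }  — reduce
  I5: { [E → E D .] }  — reduce
  I6: { [C → . D C], [C → . x], [D → . ; E], [D → . E E C], [D → . x], [D → E . E C], [D → E E . C], [E → . E D], [E → .], [E → E . D] }  — shift, reduce
  I7: { [D → E E C .] }  — reduce
  I8: { [C → . D C], [C → . x], [C → D . C], [D → . ; E], [D → . E E C], [D → . x], [E → . E D], [E → .], [E → E D .] }  — shift, 2 reduces
  I9: { [C → x .], [D → x .] }  — 2 reduces
  I10: { [C → D C .] }  — reduce
  I11: { [C → . D C], [C → . x], [C → D . C], [D → . ; E], [D → . E E C], [D → . x], [E → . E D], [E → .] }  — shift, reduce
  I12: { [D → . ; E], [D → . E E C], [D → . x], [D → ; E .], [E → . E D], [E → .], [E → E . D] }  — shift, 2 reduces

Conflict in state I0:
  Shift-reduce conflict between [E → .] and [D → . ; E]
So the grammar is NOT LR(0).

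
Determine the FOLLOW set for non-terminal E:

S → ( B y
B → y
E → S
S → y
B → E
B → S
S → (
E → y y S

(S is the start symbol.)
{ 'y' }

In B → E: E is at the end, add FOLLOW(B)

The FOLLOW sets referred to above (computed the same way, to a fixed point):
  FOLLOW(B) = { 'y' }

Taking the union: FOLLOW(E) = { 'y' }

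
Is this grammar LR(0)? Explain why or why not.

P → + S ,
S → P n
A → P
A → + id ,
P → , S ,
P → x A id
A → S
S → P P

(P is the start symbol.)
No. Shift-reduce conflict between [A → P .] and [P → . + S ,]

Augment with P' → P and build the canonical LR(0) collection (I0 = CLOSURE({[P' → . P]}), then GOTO on every symbol after a dot until no new states appear). It has 19 states:
  I0: { [P → . + S ,], [P → . , S ,], [P → . x A id], [P' → . P] }  — shift
  I1: { [P → + . S ,], [P → . + S ,], [P → . , S ,], [P → . x A id], [S → . P P], [S → . P n] }  — shift
  I2: { [P → , . S ,], [P → . + S ,], [P → . , S ,], [P → . x A id], [S → . P P], [S → . P n] }  — shift
  I3: { [P' → P .] }  — accept
  I4: { [A → . + id ,], [A → . P], [A → . S], [P → . + S ,], [P → . , S ,], [P → . x A id], [P → x . A id], [S → . P P], [S → . P n] }  — shift
  I5: { [A → + . id ,], [P → + . S ,], [P → . + S ,], [P → . , S ,], [P → . x A id], [S → . P P], [S → . P n] }  — shift
  I6: { [P → x A . id] }  — shift
  I7: { [A → P .], [P → . + S ,], [P → . , S ,], [P → . x A id], [S → P . P], [S → P . n] }  — shift, reduce
  I8: { [A → S .] }  — reduce
  I9: { [S → P P .] }  — reduce
  I10: { [S → P n .] }  — reduce
  I11: { [P → x A id .] }  — reduce
  I12: { [P → . + S ,], [P → . , S ,], [P → . x A id], [S → P . P], [S → P . n] }  — shift
  I13: { [P → + S . ,] }  — shift
  I14: { [A → + id . ,] }  — shift
  I15: { [A → + id , .] }  — reduce
  I16: { [P → + S , .] }  — reduce
  I17: { [P → , S . ,] }  — shift
  I18: { [P → , S , .] }  — reduce

Conflict in state I7:
  Shift-reduce conflict between [A → P .] and [P → . + S ,]
So the grammar is NOT LR(0).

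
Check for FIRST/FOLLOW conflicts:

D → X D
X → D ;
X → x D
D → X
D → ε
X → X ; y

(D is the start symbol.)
Yes. D → X D with FOLLOW(D) on { ';', 'x' }; D → X with FOLLOW(D) on { ';', 'x' }

A FIRST/FOLLOW conflict occurs when a non-terminal N has a nullable alternative N → β (β ⇒* ε) and another alternative N → α with FIRST(α) ∩ FOLLOW(N) ≠ ∅: on such a lookahead the parser cannot decide between expanding α and letting N vanish via β.

Nullable non-terminals: D.
FIRST sets used below: FIRST(X) = { ';', 'x' }

D: nullable alternative(s) D → ε; FOLLOW(D) = { $, ';', 'x' }
  D → X D: FIRST \ {ε} = { ';', 'x' } — overlaps FOLLOW(D) on { ';', 'x' }: CONFLICT
  D → X: FIRST \ {ε} = { ';', 'x' } — overlaps FOLLOW(D) on { ';', 'x' }: CONFLICT
  D → ε: FIRST \ {ε} = { } — this is the only nullable alternative, skip

X has no nullable alternative, so no FIRST/FOLLOW check is needed there.

So the grammar has 2 FIRST/FOLLOW conflicts (marked CONFLICT above).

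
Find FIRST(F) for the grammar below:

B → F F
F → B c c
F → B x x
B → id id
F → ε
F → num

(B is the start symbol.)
{ 'c', 'id', 'num', 'x', ε }

To compute FIRST(F), examine every production with F on the left-hand side, reading each right-hand side left to right until a non-nullable symbol is reached.

FIRST sets of the other non-terminals involved (by the same procedure, iterated to a fixed point):
  FIRST(B) = { 'c', 'id', 'num', 'x', ε }

From F → B c c:
  - B is a non-terminal: add FIRST(B) \ {ε} = { 'c', 'id', 'num', 'x' }
    B is nullable, so continue to the next symbol
  - c is a terminal: add 'c' and stop
From F → B x x:
  - B is a non-terminal: add FIRST(B) \ {ε} = { 'c', 'id', 'num', 'x' }
    B is nullable, so continue to the next symbol
  - x is a terminal: add 'x' and stop
From F → ε:
  - ε-production, so ε ∈ FIRST(F)
From F → num:
  - num is a terminal: add 'num' and stop

Collecting: FIRST(F) = { 'c', 'id', 'num', 'x', ε }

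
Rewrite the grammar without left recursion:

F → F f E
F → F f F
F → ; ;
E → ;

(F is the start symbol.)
F → ; ; F'
F' → f E F'
F' → f F F'
F' → ε
E → ;

F is directly left-recursive. The standard transformation for
  A → A α₁ | ... | A α_m | β₁ | ... | β_n
is
  A  → β₁ A' | ... | β_n A'
  A' → α₁ A' | ... | α_m A' | ε

F → ; ; becomes F → ; ; F'
F → F f E becomes F' → f E F'
F → F f F becomes F' → f F F'
Add F' → ε

Productions for other non-terminals are unchanged:
  E → ;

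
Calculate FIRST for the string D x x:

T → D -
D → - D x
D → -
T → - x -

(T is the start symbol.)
FIRST sets of the non-terminals involved (from the grammar, by fixed-point iteration):
  FIRST(D) = { '-' }

To compute FIRST(D x x), process the symbols left to right:
Symbol D is a non-terminal. Add FIRST(D) \ {ε} = { '-' }
D is not nullable (ε ∉ FIRST(D)), so stop here.
FIRST(D x x) = { '-' }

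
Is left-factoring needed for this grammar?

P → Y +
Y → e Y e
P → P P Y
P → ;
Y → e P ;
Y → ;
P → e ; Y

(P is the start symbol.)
Left-factoring is needed when two productions for the same non-terminal
share a common prefix on the right-hand side.

Productions for P:
  P → Y +
  P → P P Y
  P → ;
  P → e ; Y
Productions for Y:
  Y → e Y e
  Y → e P ;
  Y → ;

Found common prefix 'e' in productions for Y

Answer: Yes, Y has productions with common prefix 'e'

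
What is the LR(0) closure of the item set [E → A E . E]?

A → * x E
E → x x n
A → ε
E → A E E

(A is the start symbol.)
To compute CLOSURE, for each item [A → α.Bβ] where B is a non-terminal, add [B → .γ] for all productions B → γ; repeat for the newly added items until nothing changes.

Start with: [E → A E . E]
  [E → A E . E] has the dot before E: add [E → . x x n], [E → . A E E]
  [E → . A E E] has the dot before A: add [A → . * x E], [A → .]
No further items can be added.

CLOSURE = { [A → . * x E], [A → .], [E → . A E E], [E → . x x n], [E → A E . E] }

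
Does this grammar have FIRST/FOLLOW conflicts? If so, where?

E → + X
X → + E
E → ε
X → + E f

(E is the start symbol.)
A FIRST/FOLLOW conflict occurs when a non-terminal N has a nullable alternative N → β (β ⇒* ε) and another alternative N → α with FIRST(α) ∩ FOLLOW(N) ≠ ∅: on such a lookahead the parser cannot decide between expanding α and letting N vanish via β.

Nullable non-terminals: E.

E: nullable alternative(s) E → ε; FOLLOW(E) = { $, 'f' }
  E → + X: FIRST \ {ε} = { '+' } — disjoint from FOLLOW(E)
  E → ε: FIRST \ {ε} = { } — this is the only nullable alternative, skip

X has no nullable alternative, so no FIRST/FOLLOW check is needed there.

No FIRST/FOLLOW conflicts found.

Answer: No FIRST/FOLLOW conflicts.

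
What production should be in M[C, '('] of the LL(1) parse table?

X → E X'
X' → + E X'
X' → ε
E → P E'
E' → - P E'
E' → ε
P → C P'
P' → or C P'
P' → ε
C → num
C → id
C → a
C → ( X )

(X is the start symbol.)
To find M[C, '('], we find productions for C where '(' is in the predict set (PREDICT(N → α) = (FIRST(α) \ {ε}) ∪ (FOLLOW(N) if α ⇒* ε)).

C → num: PREDICT = { 'num' }
C → id: PREDICT = { 'id' }
C → a: PREDICT = { 'a' }
C → ( X ): PREDICT = { '(' }
  '(' is in predict set, so this production goes in M[C, '(']

M[C, '('] = C → ( X )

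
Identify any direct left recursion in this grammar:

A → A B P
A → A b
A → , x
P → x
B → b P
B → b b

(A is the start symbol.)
A → A B P: LEFT RECURSIVE (starts with A)
A → A b: LEFT RECURSIVE (starts with A)
A → , x: starts with ','
P → x: starts with x
B → b P: starts with b
B → b b: starts with b

The grammar has direct left recursion on: A.

Answer: Yes, A is left-recursive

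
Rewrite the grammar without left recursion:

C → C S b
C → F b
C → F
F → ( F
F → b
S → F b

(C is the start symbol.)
C → F b C'
C → F C'
C' → S b C'
C' → ε
F → ( F
F → b
S → F b

C is directly left-recursive. The standard transformation for
  A → A α₁ | ... | A α_m | β₁ | ... | β_n
is
  A  → β₁ A' | ... | β_n A'
  A' → α₁ A' | ... | α_m A' | ε

C → F b becomes C → F b C'
C → F becomes C → F C'
C → C S b becomes C' → S b C'
Add C' → ε

Productions for other non-terminals are unchanged:
  F → ( F
  F → b
  S → F b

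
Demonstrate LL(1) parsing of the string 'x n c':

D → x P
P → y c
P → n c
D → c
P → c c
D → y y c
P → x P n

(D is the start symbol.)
Stack is shown with the top on the left.

Stack  Input    Action
----------------------
D $    x n c $  output D → x P
x P $  x n c $  match 'x'
P $    n c $    output P → n c
n c $  n c $    match 'n'
c $    c $      match 'c'
$      $        accept

The string is accepted.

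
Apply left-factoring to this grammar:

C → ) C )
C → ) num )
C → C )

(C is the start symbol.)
C → ) C'
C' → C )
C' → num )
C → C )

Left-factoring transforms A → αβ₁ | αβ₂ into A → αA' and A' → β₁ | β₂
(α is the longest common prefix among the alternatives). Repeat until
no nonterminal has two alternatives with a common prefix.

Round 1: C has alternatives sharing prefix ')'. Introduce C': C → ) C'
  Add: C' → C )
  Add: C' → num )

No remaining common prefixes — done.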